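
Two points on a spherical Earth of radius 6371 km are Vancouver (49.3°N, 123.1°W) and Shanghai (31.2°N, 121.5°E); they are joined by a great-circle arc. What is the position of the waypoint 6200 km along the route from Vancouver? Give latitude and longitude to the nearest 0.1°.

Convert each endpoint to a unit vector on the sphere (x = cos φ cos λ, y = cos φ sin λ, z = sin φ).
The central angle between the endpoints is δ = arccos(p₁·p₂) ≈ 1.417 rad (81.2°). The total great-circle distance is δ·R ≈ 1.417 × 6371 ≈ 9026 km, so the target fraction is f = 6200/9026 ≈ 0.687.
Interpolate at f ≈ 0.687 with slerp weights a = sin((1−f)δ)/sin δ ≈ 0.434, b = sin(fδ)/sin δ ≈ 0.837.
p = a·p₁ + b·p₂ ≈ (-0.529, 0.373, 0.763); φ = arcsin(p_z) ≈ 49.70°, λ = atan2(p_y, p_x) ≈ 144.80°.

≈ (49.7°N, 144.8°E)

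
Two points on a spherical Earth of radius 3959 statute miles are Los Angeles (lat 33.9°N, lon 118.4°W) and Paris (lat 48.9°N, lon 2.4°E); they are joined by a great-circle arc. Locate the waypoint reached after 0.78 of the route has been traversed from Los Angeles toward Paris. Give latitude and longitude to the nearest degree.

≈ lat 59°N, lon 23°W

Write both endpoints as unit vectors p₁, p₂ with components (cos φ cos λ, cos φ sin λ, sin φ).
The central angle between the endpoints is δ = arccos(p₁·p₂) ≈ 1.429 rad (81.9°).
Interpolate at f = 0.78 with slerp weights a = sin((1−f)δ)/sin δ ≈ 0.312, b = sin(fδ)/sin δ ≈ 0.907.
p = a·p₁ + b·p₂ ≈ (0.472, -0.203, 0.858); φ = arcsin(p_z) ≈ 59.06°, λ = atan2(p_y, p_x) ≈ -23.27°.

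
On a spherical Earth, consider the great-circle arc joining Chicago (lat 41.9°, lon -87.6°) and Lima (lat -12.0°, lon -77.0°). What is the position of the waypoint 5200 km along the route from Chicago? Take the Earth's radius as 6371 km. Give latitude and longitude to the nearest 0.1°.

From cos δ = sin φ₁ sin φ₂ + cos φ₁ cos φ₂ cos Δλ, the central angle is δ ≈ 0.956 rad (54.8°). The total great-circle distance is δ·R ≈ 0.956 × 6371 ≈ 6091 km, so the target fraction is f = 5200/6091 ≈ 0.854.
Interpolate at f ≈ 0.854 with slerp weights a = sin((1−f)δ)/sin δ ≈ 0.171, b = sin(fδ)/sin δ ≈ 0.892.
p = a·p₁ + b·p₂ ≈ (0.202, -0.977, -0.071); φ = arcsin(p_z) ≈ -4.10°, λ = atan2(p_y, p_x) ≈ -78.34°.

≈ lat -4.1°, lon -78.3°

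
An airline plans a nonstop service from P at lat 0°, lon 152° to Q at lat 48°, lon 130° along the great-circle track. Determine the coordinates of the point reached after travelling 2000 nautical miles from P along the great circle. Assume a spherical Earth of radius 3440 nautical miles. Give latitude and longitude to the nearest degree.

Write both endpoints as unit vectors p₁, p₂ with components (cos φ cos λ, cos φ sin λ, sin φ).
The central angle between the endpoints is δ = arccos(p₁·p₂) ≈ 0.902 rad (51.7°). The total great-circle distance is δ·R ≈ 0.902 × 3440 ≈ 3101 nmi, so the target fraction is f = 2000/3101 ≈ 0.645.
Interpolate at f ≈ 0.645 with slerp weights a = sin((1−f)δ)/sin δ ≈ 0.401, b = sin(fδ)/sin δ ≈ 0.700.
p = a·p₁ + b·p₂ ≈ (-0.655, 0.547, 0.520); φ = arcsin(p_z) ≈ 31.36°, λ = atan2(p_y, p_x) ≈ 140.14°.

≈ lat 31°, lon 140°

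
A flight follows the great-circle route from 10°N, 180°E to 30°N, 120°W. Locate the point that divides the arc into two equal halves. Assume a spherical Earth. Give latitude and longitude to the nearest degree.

≈ 23°N, 152°W

Write both endpoints as unit vectors p₁, p₂ with components (cos φ cos λ, cos φ sin λ, sin φ).
The central angle between the endpoints is δ = arccos(p₁·p₂) ≈ 1.032 rad (59.1°).
Interpolate at f = 1/2 with slerp weights a = sin((1−f)δ)/sin δ ≈ 0.575, b = sin(fδ)/sin δ ≈ 0.575.
p = a·p₁ + b·p₂ ≈ (-0.815, -0.431, 0.387); φ = arcsin(p_z) ≈ 22.78°, λ = atan2(p_y, p_x) ≈ -152.12°.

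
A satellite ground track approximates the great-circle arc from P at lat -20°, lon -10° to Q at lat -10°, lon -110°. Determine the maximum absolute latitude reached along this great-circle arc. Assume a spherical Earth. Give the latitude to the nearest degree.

The great circle lies in the plane with unit normal n̂ = (p₁ × p₂)/|p₁ × p₂|.
Here n̂_z ≈ -0.916; the vertex latitude is φ_max = arccos|n̂_z| ≈ 23.6°.
Check via Clairaut: cos φ_max = |cos φ₁| · sin C = cos(20.0°)·sin(102.9°) ≈ 0.916, again giving ≈ 23.6°.

≈ -24°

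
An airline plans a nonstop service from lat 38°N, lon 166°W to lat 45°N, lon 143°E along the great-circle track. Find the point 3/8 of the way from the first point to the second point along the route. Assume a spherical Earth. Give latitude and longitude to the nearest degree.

Convert each endpoint to a unit vector on the sphere (x = cos φ cos λ, y = cos φ sin λ, z = sin φ).
The central angle between the endpoints is δ = arccos(p₁·p₂) ≈ 0.666 rad (38.2°).
Interpolate at f = 3/8 with slerp weights a = sin((1−f)δ)/sin δ ≈ 0.654, b = sin(fδ)/sin δ ≈ 0.400.
p = a·p₁ + b·p₂ ≈ (-0.726, 0.045, 0.686); φ = arcsin(p_z) ≈ 43.30°, λ = atan2(p_y, p_x) ≈ 176.42°.

≈ lat 43°N, lon 176°E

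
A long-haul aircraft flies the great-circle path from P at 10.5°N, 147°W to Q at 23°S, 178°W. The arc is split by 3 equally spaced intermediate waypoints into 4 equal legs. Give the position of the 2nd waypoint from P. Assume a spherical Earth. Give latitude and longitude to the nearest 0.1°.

Convert each endpoint to a unit vector on the sphere (x = cos φ cos λ, y = cos φ sin λ, z = sin φ).
The central angle between the endpoints is δ = arccos(p₁·p₂) ≈ 0.789 rad (45.2°).
Interpolate at f = 2/4 with slerp weights a = sin((1−f)δ)/sin δ ≈ 0.542, b = sin(fδ)/sin δ ≈ 0.542.
p = a·p₁ + b·p₂ ≈ (-0.945, -0.307, -0.113); φ = arcsin(p_z) ≈ -6.48°, λ = atan2(p_y, p_x) ≈ -161.98°.

≈ 6.5°S, 162.0°W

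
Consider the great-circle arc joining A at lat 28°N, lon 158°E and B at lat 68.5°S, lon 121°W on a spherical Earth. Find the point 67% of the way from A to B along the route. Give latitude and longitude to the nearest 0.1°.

≈ lat 42.0°S, lon 171.3°W

The haversine formula gives a central angle δ ≈ 1.967 rad (112.7°) between the endpoints.
Interpolate at f = 0.67 with slerp weights a = sin((1−f)δ)/sin δ ≈ 0.655, b = sin(fδ)/sin δ ≈ 1.050.
p = a·p₁ + b·p₂ ≈ (-0.735, -0.113, -0.669); φ = arcsin(p_z) ≈ -41.99°, λ = atan2(p_y, p_x) ≈ -171.26°.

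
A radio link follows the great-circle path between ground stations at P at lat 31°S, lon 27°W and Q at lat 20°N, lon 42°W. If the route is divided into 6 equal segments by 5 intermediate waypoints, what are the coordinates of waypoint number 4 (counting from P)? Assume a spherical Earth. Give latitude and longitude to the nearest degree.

≈ lat 3°N, lon 37°W

Convert each endpoint to a unit vector on the sphere (x = cos φ cos λ, y = cos φ sin λ, z = sin φ).
The central angle between the endpoints is δ = arccos(p₁·p₂) ≈ 0.925 rad (53.0°).
Interpolate at f = 4/6 with slerp weights a = sin((1−f)δ)/sin δ ≈ 0.380, b = sin(fδ)/sin δ ≈ 0.724.
p = a·p₁ + b·p₂ ≈ (0.796, -0.603, 0.052); φ = arcsin(p_z) ≈ 2.98°, λ = atan2(p_y, p_x) ≈ -37.16°.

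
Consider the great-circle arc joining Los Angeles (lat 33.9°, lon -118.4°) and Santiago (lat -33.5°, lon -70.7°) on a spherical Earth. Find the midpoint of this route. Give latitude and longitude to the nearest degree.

From cos δ = sin φ₁ sin φ₂ + cos φ₁ cos φ₂ cos Δλ, the central angle is δ ≈ 1.412 rad (80.9°).
Interpolate at f = 1/2 with slerp weights a = sin((1−f)δ)/sin δ ≈ 0.657, b = sin(fδ)/sin δ ≈ 0.657.
p = a·p₁ + b·p₂ ≈ (-0.078, -0.997, 0.004); φ = arcsin(p_z) ≈ 0.22°, λ = atan2(p_y, p_x) ≈ -94.49°.

≈ lat 0°, lon -94°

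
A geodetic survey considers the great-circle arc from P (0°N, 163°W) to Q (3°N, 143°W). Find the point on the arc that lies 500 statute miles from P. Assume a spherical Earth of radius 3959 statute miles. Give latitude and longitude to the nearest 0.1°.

The haversine formula gives a central angle δ ≈ 0.353 rad (20.2°) between the endpoints. The total great-circle distance is δ·R ≈ 0.353 × 3959 ≈ 1397 mi, so the target fraction is f = 500/1397 ≈ 0.358.
Interpolate at f ≈ 0.358 with slerp weights a = sin((1−f)δ)/sin δ ≈ 0.650, b = sin(fδ)/sin δ ≈ 0.365.
p = a·p₁ + b·p₂ ≈ (-0.912, -0.409, 0.019); φ = arcsin(p_z) ≈ 1.09°, λ = atan2(p_y, p_x) ≈ -155.85°.

≈ (1.1°N, 155.8°W)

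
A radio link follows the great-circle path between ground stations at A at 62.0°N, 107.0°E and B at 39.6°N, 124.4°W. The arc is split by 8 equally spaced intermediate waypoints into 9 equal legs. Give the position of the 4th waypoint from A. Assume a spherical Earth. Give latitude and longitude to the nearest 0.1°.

≈ 70.4°N, 171.5°W

Convert each endpoint to a unit vector on the sphere (x = cos φ cos λ, y = cos φ sin λ, z = sin φ).
The central angle between the endpoints is δ = arccos(p₁·p₂) ≈ 1.227 rad (70.3°).
Interpolate at f = 4/9 with slerp weights a = sin((1−f)δ)/sin δ ≈ 0.669, b = sin(fδ)/sin δ ≈ 0.551.
p = a·p₁ + b·p₂ ≈ (-0.332, -0.050, 0.942); φ = arcsin(p_z) ≈ 70.40°, λ = atan2(p_y, p_x) ≈ -171.46°.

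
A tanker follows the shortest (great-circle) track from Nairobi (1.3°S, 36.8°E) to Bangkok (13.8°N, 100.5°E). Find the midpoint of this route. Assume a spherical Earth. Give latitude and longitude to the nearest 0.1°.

Write both endpoints as unit vectors p₁, p₂ with components (cos φ cos λ, cos φ sin λ, sin φ).
The central angle between the endpoints is δ = arccos(p₁·p₂) ≈ 1.132 rad (64.9°).
Interpolate at f = 1/2 with slerp weights a = sin((1−f)δ)/sin δ ≈ 0.592, b = sin(fδ)/sin δ ≈ 0.592.
p = a·p₁ + b·p₂ ≈ (0.369, 0.920, 0.128); φ = arcsin(p_z) ≈ 7.35°, λ = atan2(p_y, p_x) ≈ 68.13°.

≈ 7.3°N, 68.1°E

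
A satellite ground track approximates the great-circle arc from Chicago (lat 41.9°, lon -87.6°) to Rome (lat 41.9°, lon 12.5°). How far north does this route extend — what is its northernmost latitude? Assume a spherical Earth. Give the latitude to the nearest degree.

≈ 54°

The great circle lies in the plane with unit normal n̂ = (p₁ × p₂)/|p₁ × p₂|.
Here n̂_z ≈ +0.582; the vertex latitude is φ_max = arccos|n̂_z| ≈ 54.4°.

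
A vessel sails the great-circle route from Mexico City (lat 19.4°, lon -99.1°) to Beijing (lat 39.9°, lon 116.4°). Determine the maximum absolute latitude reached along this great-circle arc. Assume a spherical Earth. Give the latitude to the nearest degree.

The great circle lies in the plane with unit normal n̂ = (p₁ × p₂)/|p₁ × p₂|.
Here n̂_z ≈ -0.453; the vertex latitude is φ_max = arccos|n̂_z| ≈ 63.0°.
Check via Clairaut: cos φ_max = |cos φ₁| · sin C = cos(19.4°)·sin(28.7°) ≈ 0.453, again giving ≈ 63.0°.

≈ 63°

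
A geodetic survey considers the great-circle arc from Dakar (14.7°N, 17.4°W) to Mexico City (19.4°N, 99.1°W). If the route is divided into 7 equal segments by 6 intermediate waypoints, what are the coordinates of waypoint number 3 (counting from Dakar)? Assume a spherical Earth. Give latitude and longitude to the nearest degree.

Convert each endpoint to a unit vector on the sphere (x = cos φ cos λ, y = cos φ sin λ, z = sin φ).
The central angle between the endpoints is δ = arccos(p₁·p₂) ≈ 1.353 rad (77.5°).
Interpolate at f = 3/7 with slerp weights a = sin((1−f)δ)/sin δ ≈ 0.715, b = sin(fδ)/sin δ ≈ 0.561.
p = a·p₁ + b·p₂ ≈ (0.577, -0.730, 0.368); φ = arcsin(p_z) ≈ 21.59°, λ = atan2(p_y, p_x) ≈ -51.68°.

≈ 22°N, 52°W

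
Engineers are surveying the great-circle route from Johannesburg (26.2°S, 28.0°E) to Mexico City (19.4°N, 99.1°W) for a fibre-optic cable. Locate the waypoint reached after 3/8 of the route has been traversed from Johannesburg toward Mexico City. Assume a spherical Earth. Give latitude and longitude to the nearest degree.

≈ 14°S, 23°W

Write both endpoints as unit vectors p₁, p₂ with components (cos φ cos λ, cos φ sin λ, sin φ).
The central angle between the endpoints is δ = arccos(p₁·p₂) ≈ 2.288 rad (131.1°).
Interpolate at f = 3/8 with slerp weights a = sin((1−f)δ)/sin δ ≈ 1.314, b = sin(fδ)/sin δ ≈ 1.004.
p = a·p₁ + b·p₂ ≈ (0.891, -0.381, -0.247); φ = arcsin(p_z) ≈ -14.27°, λ = atan2(p_y, p_x) ≈ -23.18°.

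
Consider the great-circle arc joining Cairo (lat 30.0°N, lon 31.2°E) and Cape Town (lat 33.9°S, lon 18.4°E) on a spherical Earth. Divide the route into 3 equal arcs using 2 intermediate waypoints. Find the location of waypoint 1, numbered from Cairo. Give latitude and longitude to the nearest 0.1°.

Write both endpoints as unit vectors p₁, p₂ with components (cos φ cos λ, cos φ sin λ, sin φ).
The central angle between the endpoints is δ = arccos(p₁·p₂) ≈ 1.135 rad (65.0°).
Interpolate at f = 1/3 with slerp weights a = sin((1−f)δ)/sin δ ≈ 0.757, b = sin(fδ)/sin δ ≈ 0.407.
p = a·p₁ + b·p₂ ≈ (0.882, 0.446, 0.151); φ = arcsin(p_z) ≈ 8.71°, λ = atan2(p_y, p_x) ≈ 26.85°.

≈ lat 8.7°N, lon 26.9°E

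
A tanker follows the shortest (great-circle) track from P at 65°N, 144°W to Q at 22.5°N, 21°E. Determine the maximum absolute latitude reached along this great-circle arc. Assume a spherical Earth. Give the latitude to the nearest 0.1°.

The great circle lies in the plane with unit normal n̂ = (p₁ × p₂)/|p₁ × p₂|.
Here n̂_z ≈ +0.101; the vertex latitude is φ_max = arccos|n̂_z| ≈ 84.2°.
Check via Clairaut: cos φ_max = |cos φ₁| · sin C = cos(65.0°)·sin(13.8°) ≈ 0.101, again giving ≈ 84.2°.

≈ 84.2°N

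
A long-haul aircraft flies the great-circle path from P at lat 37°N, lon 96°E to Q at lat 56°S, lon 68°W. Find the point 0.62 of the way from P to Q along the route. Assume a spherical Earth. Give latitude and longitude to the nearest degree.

Write both endpoints as unit vectors p₁, p₂ with components (cos φ cos λ, cos φ sin λ, sin φ).
The central angle between the endpoints is δ = arccos(p₁·p₂) ≈ 2.760 rad (158.2°).
Interpolate at f = 0.62 with slerp weights a = sin((1−f)δ)/sin δ ≈ 2.330, b = sin(fδ)/sin δ ≈ 2.661.
p = a·p₁ + b·p₂ ≈ (0.363, 0.471, -0.804); φ = arcsin(p_z) ≈ -53.52°, λ = atan2(p_y, p_x) ≈ 52.37°.

≈ lat 54°S, lon 52°E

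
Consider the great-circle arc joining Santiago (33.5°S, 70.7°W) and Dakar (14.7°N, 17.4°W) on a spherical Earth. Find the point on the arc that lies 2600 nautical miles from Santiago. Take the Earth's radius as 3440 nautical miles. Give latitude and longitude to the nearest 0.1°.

≈ 4.5°S, 36.1°W

Write both endpoints as unit vectors p₁, p₂ with components (cos φ cos λ, cos φ sin λ, sin φ).
The central angle between the endpoints is δ = arccos(p₁·p₂) ≈ 1.222 rad (70.0°). The total great-circle distance is δ·R ≈ 1.222 × 3440 ≈ 4203 nmi, so the target fraction is f = 2600/4203 ≈ 0.619.
Interpolate at f ≈ 0.619 with slerp weights a = sin((1−f)δ)/sin δ ≈ 0.478, b = sin(fδ)/sin δ ≈ 0.730.
p = a·p₁ + b·p₂ ≈ (0.805, -0.587, -0.079); φ = arcsin(p_z) ≈ -4.51°, λ = atan2(p_y, p_x) ≈ -36.10°.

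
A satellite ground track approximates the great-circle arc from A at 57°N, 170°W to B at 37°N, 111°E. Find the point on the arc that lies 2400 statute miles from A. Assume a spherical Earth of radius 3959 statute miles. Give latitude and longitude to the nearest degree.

≈ 50°N, 131°E

Write both endpoints as unit vectors p₁, p₂ with components (cos φ cos λ, cos φ sin λ, sin φ).
The central angle between the endpoints is δ = arccos(p₁·p₂) ≈ 0.943 rad (54.0°). The total great-circle distance is δ·R ≈ 0.943 × 3959 ≈ 3732 mi, so the target fraction is f = 2400/3732 ≈ 0.643.
Interpolate at f ≈ 0.643 with slerp weights a = sin((1−f)δ)/sin δ ≈ 0.408, b = sin(fδ)/sin δ ≈ 0.704.
p = a·p₁ + b·p₂ ≈ (-0.420, 0.486, 0.766); φ = arcsin(p_z) ≈ 49.99°, λ = atan2(p_y, p_x) ≈ 130.83°.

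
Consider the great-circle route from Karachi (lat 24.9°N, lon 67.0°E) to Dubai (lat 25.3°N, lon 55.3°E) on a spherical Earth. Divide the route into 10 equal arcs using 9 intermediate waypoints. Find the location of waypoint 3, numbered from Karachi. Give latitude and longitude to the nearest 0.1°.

Convert each endpoint to a unit vector on the sphere (x = cos φ cos λ, y = cos φ sin λ, z = sin φ).
The central angle between the endpoints is δ = arccos(p₁·p₂) ≈ 0.185 rad (10.6°).
Interpolate at f = 3/10 with slerp weights a = sin((1−f)δ)/sin δ ≈ 0.702, b = sin(fδ)/sin δ ≈ 0.302.
p = a·p₁ + b·p₂ ≈ (0.404, 0.810, 0.424); φ = arcsin(p_z) ≈ 25.12°, λ = atan2(p_y, p_x) ≈ 63.50°.

≈ lat 25.1°N, lon 63.5°E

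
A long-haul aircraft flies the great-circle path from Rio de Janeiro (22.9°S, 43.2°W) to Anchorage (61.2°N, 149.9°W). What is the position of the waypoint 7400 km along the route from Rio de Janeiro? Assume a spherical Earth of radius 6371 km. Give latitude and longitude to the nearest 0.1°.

The haversine formula gives a central angle δ ≈ 2.058 rad (117.9°) between the endpoints. The total great-circle distance is δ·R ≈ 2.058 × 6371 ≈ 13114 km, so the target fraction is f = 7400/13114 ≈ 0.564.
Interpolate at f ≈ 0.564 with slerp weights a = sin((1−f)δ)/sin δ ≈ 0.884, b = sin(fδ)/sin δ ≈ 1.038.
p = a·p₁ + b·p₂ ≈ (0.161, -0.809, 0.566); φ = arcsin(p_z) ≈ 34.46°, λ = atan2(p_y, p_x) ≈ -78.73°.

≈ 34.5°N, 78.7°W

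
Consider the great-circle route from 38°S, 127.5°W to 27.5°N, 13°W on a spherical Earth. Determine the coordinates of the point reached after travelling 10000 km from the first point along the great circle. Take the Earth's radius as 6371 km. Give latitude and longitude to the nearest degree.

The haversine formula gives a central angle δ ≈ 2.182 rad (125.0°) between the endpoints. The total great-circle distance is δ·R ≈ 2.182 × 6371 ≈ 13904 km, so the target fraction is f = 10000/13904 ≈ 0.719.
Interpolate at f ≈ 0.719 with slerp weights a = sin((1−f)δ)/sin δ ≈ 0.702, b = sin(fδ)/sin δ ≈ 1.221.
p = a·p₁ + b·p₂ ≈ (0.719, -0.683, 0.132); φ = arcsin(p_z) ≈ 7.56°, λ = atan2(p_y, p_x) ≈ -43.54°.

≈ 8°N, 44°W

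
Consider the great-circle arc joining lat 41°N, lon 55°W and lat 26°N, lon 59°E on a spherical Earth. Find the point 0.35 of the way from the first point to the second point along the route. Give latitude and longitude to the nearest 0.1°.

≈ lat 51.7°N, lon 11.6°W

Write both endpoints as unit vectors p₁, p₂ with components (cos φ cos λ, cos φ sin λ, sin φ).
The central angle between the endpoints is δ = arccos(p₁·p₂) ≈ 1.559 rad (89.3°).
Interpolate at f = 0.35 with slerp weights a = sin((1−f)δ)/sin δ ≈ 0.849, b = sin(fδ)/sin δ ≈ 0.519.
p = a·p₁ + b·p₂ ≈ (0.608, -0.125, 0.784); φ = arcsin(p_z) ≈ 51.66°, λ = atan2(p_y, p_x) ≈ -11.61°.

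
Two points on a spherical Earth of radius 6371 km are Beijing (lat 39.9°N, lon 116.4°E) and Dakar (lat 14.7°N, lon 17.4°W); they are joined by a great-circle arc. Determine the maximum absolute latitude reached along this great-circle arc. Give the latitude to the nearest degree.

The great circle lies in the plane with unit normal n̂ = (p₁ × p₂)/|p₁ × p₂|.
Here n̂_z ≈ -0.572; the vertex latitude is φ_max = arccos|n̂_z| ≈ 55.1°.
Check via Clairaut: cos φ_max = |cos φ₁| · sin C = cos(39.9°)·sin(48.2°) ≈ 0.572, again giving ≈ 55.1°.

≈ 55°N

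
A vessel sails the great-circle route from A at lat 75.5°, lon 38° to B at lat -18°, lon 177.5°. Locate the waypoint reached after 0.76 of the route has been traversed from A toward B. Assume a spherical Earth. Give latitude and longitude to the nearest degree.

Convert each endpoint to a unit vector on the sphere (x = cos φ cos λ, y = cos φ sin λ, z = sin φ).
The central angle between the endpoints is δ = arccos(p₁·p₂) ≈ 2.072 rad (118.7°).
Interpolate at f = 0.76 with slerp weights a = sin((1−f)δ)/sin δ ≈ 0.544, b = sin(fδ)/sin δ ≈ 1.140.
p = a·p₁ + b·p₂ ≈ (-0.976, 0.131, 0.174); φ = arcsin(p_z) ≈ 10.03°, λ = atan2(p_y, p_x) ≈ 172.35°.

≈ lat 10°, lon 172°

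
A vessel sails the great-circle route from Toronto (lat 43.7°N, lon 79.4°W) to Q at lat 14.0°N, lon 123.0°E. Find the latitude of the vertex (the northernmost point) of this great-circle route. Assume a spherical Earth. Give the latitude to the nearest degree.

≈ 72°N

The great circle lies in the plane with unit normal n̂ = (p₁ × p₂)/|p₁ × p₂|.
Here n̂_z ≈ -0.305; the vertex latitude is φ_max = arccos|n̂_z| ≈ 72.2°.
Check via Clairaut: cos φ_max = |cos φ₁| · sin C = cos(43.7°)·sin(25.0°) ≈ 0.305, again giving ≈ 72.2°.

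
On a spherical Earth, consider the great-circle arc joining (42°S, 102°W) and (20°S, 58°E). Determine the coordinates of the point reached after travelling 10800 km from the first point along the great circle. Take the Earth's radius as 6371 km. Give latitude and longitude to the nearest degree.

The haversine formula gives a central angle δ ≈ 2.012 rad (115.3°) between the endpoints. The total great-circle distance is δ·R ≈ 2.012 × 6371 ≈ 12821 km, so the target fraction is f = 10800/12821 ≈ 0.842.
Interpolate at f ≈ 0.842 with slerp weights a = sin((1−f)δ)/sin δ ≈ 0.345, b = sin(fδ)/sin δ ≈ 1.098.
p = a·p₁ + b·p₂ ≈ (0.493, 0.624, -0.606); φ = arcsin(p_z) ≈ -37.32°, λ = atan2(p_y, p_x) ≈ 51.67°.

≈ (37°S, 52°E)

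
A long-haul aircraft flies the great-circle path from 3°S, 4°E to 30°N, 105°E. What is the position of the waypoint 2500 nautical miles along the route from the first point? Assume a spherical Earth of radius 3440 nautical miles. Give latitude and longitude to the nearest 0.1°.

≈ 17.0°N, 41.0°E

Convert each endpoint to a unit vector on the sphere (x = cos φ cos λ, y = cos φ sin λ, z = sin φ).
The central angle between the endpoints is δ = arccos(p₁·p₂) ≈ 1.763 rad (101.0°). The total great-circle distance is δ·R ≈ 1.763 × 3440 ≈ 6065 nmi, so the target fraction is f = 2500/6065 ≈ 0.412.
Interpolate at f ≈ 0.412 with slerp weights a = sin((1−f)δ)/sin δ ≈ 0.877, b = sin(fδ)/sin δ ≈ 0.677.
p = a·p₁ + b·p₂ ≈ (0.722, 0.627, 0.293); φ = arcsin(p_z) ≈ 17.01°, λ = atan2(p_y, p_x) ≈ 41.00°.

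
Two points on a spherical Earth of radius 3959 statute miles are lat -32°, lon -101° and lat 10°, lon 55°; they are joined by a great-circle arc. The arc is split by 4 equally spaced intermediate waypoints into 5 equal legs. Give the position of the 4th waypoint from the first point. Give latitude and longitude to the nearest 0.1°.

The haversine formula gives a central angle δ ≈ 2.596 rad (148.8°) between the endpoints.
Interpolate at f = 4/5 with slerp weights a = sin((1−f)δ)/sin δ ≈ 0.957, b = sin(fδ)/sin δ ≈ 1.686.
p = a·p₁ + b·p₂ ≈ (0.798, 0.564, -0.214); φ = arcsin(p_z) ≈ -12.37°, λ = atan2(p_y, p_x) ≈ 35.25°.

≈ lat -12.4°, lon 35.3°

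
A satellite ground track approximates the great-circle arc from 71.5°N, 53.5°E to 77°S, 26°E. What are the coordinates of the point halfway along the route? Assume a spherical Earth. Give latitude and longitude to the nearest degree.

≈ 3°S, 42°E

From cos δ = sin φ₁ sin φ₂ + cos φ₁ cos φ₂ cos Δλ, the central angle is δ ≈ 2.607 rad (149.4°).
Interpolate at f = 1/2 with slerp weights a = sin((1−f)δ)/sin δ ≈ 1.895, b = sin(fδ)/sin δ ≈ 1.895.
p = a·p₁ + b·p₂ ≈ (0.741, 0.670, -0.049); φ = arcsin(p_z) ≈ -2.83°, λ = atan2(p_y, p_x) ≈ 42.14°.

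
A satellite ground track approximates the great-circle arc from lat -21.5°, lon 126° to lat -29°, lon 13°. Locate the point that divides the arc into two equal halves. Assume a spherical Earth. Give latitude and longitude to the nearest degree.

≈ lat -40°, lon 72°

Write both endpoints as unit vectors p₁, p₂ with components (cos φ cos λ, cos φ sin λ, sin φ).
The central angle between the endpoints is δ = arccos(p₁·p₂) ≈ 1.712 rad (98.1°).
Interpolate at f = 1/2 with slerp weights a = sin((1−f)δ)/sin δ ≈ 0.763, b = sin(fδ)/sin δ ≈ 0.763.
p = a·p₁ + b·p₂ ≈ (0.233, 0.724, -0.649); φ = arcsin(p_z) ≈ -40.48°, λ = atan2(p_y, p_x) ≈ 72.17°.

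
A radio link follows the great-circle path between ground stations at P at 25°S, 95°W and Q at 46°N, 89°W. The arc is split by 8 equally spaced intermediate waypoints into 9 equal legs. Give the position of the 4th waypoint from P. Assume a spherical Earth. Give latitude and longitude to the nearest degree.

Convert each endpoint to a unit vector on the sphere (x = cos φ cos λ, y = cos φ sin λ, z = sin φ).
The central angle between the endpoints is δ = arccos(p₁·p₂) ≈ 1.243 rad (71.2°).
Interpolate at f = 4/9 with slerp weights a = sin((1−f)δ)/sin δ ≈ 0.673, b = sin(fδ)/sin δ ≈ 0.554.
p = a·p₁ + b·p₂ ≈ (-0.046, -0.992, 0.114); φ = arcsin(p_z) ≈ 6.57°, λ = atan2(p_y, p_x) ≈ -92.68°.

≈ 7°N, 93°W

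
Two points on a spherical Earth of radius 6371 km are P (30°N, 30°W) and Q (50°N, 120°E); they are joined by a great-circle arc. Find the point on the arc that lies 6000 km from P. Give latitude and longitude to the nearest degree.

≈ (73°N, 34°E)

From cos δ = sin φ₁ sin φ₂ + cos φ₁ cos φ₂ cos Δλ, the central angle is δ ≈ 1.670 rad (95.7°). The total great-circle distance is δ·R ≈ 1.670 × 6371 ≈ 10640 km, so the target fraction is f = 6000/10640 ≈ 0.564.
Interpolate at f ≈ 0.564 with slerp weights a = sin((1−f)δ)/sin δ ≈ 0.669, b = sin(fδ)/sin δ ≈ 0.813.
p = a·p₁ + b·p₂ ≈ (0.240, 0.163, 0.957); φ = arcsin(p_z) ≈ 73.12°, λ = atan2(p_y, p_x) ≈ 34.08°.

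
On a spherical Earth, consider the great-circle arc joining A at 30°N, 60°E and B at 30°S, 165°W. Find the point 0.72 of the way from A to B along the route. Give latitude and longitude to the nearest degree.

From cos δ = sin φ₁ sin φ₂ + cos φ₁ cos φ₂ cos Δλ, the central angle is δ ≈ 2.466 rad (141.3°).
Interpolate at f = 0.72 with slerp weights a = sin((1−f)δ)/sin δ ≈ 1.018, b = sin(fδ)/sin δ ≈ 1.566.
p = a·p₁ + b·p₂ ≈ (-0.869, 0.413, -0.274); φ = arcsin(p_z) ≈ -15.88°, λ = atan2(p_y, p_x) ≈ 154.58°.

≈ 16°S, 155°E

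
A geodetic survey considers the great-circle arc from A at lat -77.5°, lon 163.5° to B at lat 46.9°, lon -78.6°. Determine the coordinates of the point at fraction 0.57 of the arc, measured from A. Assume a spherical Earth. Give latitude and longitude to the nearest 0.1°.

≈ lat -12.2°, lon -94.5°

Convert each endpoint to a unit vector on the sphere (x = cos φ cos λ, y = cos φ sin λ, z = sin φ).
The central angle between the endpoints is δ = arccos(p₁·p₂) ≈ 2.469 rad (141.4°).
Interpolate at f = 0.57 with slerp weights a = sin((1−f)δ)/sin δ ≈ 1.401, b = sin(fδ)/sin δ ≈ 1.583.
p = a·p₁ + b·p₂ ≈ (-0.077, -0.974, -0.212); φ = arcsin(p_z) ≈ -12.23°, λ = atan2(p_y, p_x) ≈ -94.51°.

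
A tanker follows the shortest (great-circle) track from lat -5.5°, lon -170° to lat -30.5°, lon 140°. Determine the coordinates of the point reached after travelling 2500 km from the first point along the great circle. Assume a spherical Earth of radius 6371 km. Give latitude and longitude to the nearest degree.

Convert each endpoint to a unit vector on the sphere (x = cos φ cos λ, y = cos φ sin λ, z = sin φ).
The central angle between the endpoints is δ = arccos(p₁·p₂) ≈ 0.927 rad (53.1°). The total great-circle distance is δ·R ≈ 0.927 × 6371 ≈ 5908 km, so the target fraction is f = 2500/5908 ≈ 0.423.
Interpolate at f ≈ 0.423 with slerp weights a = sin((1−f)δ)/sin δ ≈ 0.637, b = sin(fδ)/sin δ ≈ 0.478.
p = a·p₁ + b·p₂ ≈ (-0.940, 0.155, -0.304); φ = arcsin(p_z) ≈ -17.68°, λ = atan2(p_y, p_x) ≈ 170.66°.

≈ lat -18°, lon 171°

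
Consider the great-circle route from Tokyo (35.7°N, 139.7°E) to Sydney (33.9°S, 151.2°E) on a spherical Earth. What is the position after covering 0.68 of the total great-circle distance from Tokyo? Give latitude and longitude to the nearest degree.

Convert each endpoint to a unit vector on the sphere (x = cos φ cos λ, y = cos φ sin λ, z = sin φ).
The central angle between the endpoints is δ = arccos(p₁·p₂) ≈ 1.229 rad (70.4°).
Interpolate at f = 0.68 with slerp weights a = sin((1−f)δ)/sin δ ≈ 0.407, b = sin(fδ)/sin δ ≈ 0.787.
p = a·p₁ + b·p₂ ≈ (-0.825, 0.528, -0.202); φ = arcsin(p_z) ≈ -11.64°, λ = atan2(p_y, p_x) ≈ 147.34°.

≈ 12°S, 147°E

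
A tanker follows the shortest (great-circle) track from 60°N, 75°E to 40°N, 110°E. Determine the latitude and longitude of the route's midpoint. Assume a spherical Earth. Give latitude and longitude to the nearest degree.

From cos δ = sin φ₁ sin φ₂ + cos φ₁ cos φ₂ cos Δλ, the central angle is δ ≈ 0.515 rad (29.5°).
Interpolate at f = 1/2 with slerp weights a = sin((1−f)δ)/sin δ ≈ 0.517, b = sin(fδ)/sin δ ≈ 0.517.
p = a·p₁ + b·p₂ ≈ (-0.069, 0.622, 0.780); φ = arcsin(p_z) ≈ 51.27°, λ = atan2(p_y, p_x) ≈ 96.29°.

≈ 51°N, 96°E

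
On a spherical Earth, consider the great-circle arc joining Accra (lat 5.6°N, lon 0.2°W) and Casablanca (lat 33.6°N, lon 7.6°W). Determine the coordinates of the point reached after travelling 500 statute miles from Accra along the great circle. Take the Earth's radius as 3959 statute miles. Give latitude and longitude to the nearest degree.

Convert each endpoint to a unit vector on the sphere (x = cos φ cos λ, y = cos φ sin λ, z = sin φ).
The central angle between the endpoints is δ = arccos(p₁·p₂) ≈ 0.503 rad (28.8°). The total great-circle distance is δ·R ≈ 0.503 × 3959 ≈ 1992 mi, so the target fraction is f = 500/1992 ≈ 0.251.
Interpolate at f ≈ 0.251 with slerp weights a = sin((1−f)δ)/sin δ ≈ 0.763, b = sin(fδ)/sin δ ≈ 0.261.
p = a·p₁ + b·p₂ ≈ (0.975, -0.031, 0.219); φ = arcsin(p_z) ≈ 12.65°, λ = atan2(p_y, p_x) ≈ -1.85°.

≈ lat 13°N, lon 2°W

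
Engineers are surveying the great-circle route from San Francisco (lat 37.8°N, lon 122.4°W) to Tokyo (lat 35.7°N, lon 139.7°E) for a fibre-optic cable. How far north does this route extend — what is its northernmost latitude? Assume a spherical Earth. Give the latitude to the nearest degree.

≈ 49°N

The great circle lies in the plane with unit normal n̂ = (p₁ × p₂)/|p₁ × p₂|.
Here n̂_z ≈ -0.660; the vertex latitude is φ_max = arccos|n̂_z| ≈ 48.7°.
Check via Clairaut: cos φ_max = |cos φ₁| · sin C = cos(37.8°)·sin(56.6°) ≈ 0.660, again giving ≈ 48.7°.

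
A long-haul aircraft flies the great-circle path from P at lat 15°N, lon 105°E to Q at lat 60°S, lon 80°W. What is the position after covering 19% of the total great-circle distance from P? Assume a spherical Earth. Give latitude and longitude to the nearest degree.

≈ lat 11°S, lon 107°E

Write both endpoints as unit vectors p₁, p₂ with components (cos φ cos λ, cos φ sin λ, sin φ).
The central angle between the endpoints is δ = arccos(p₁·p₂) ≈ 2.354 rad (134.9°).
Interpolate at f = 0.19 with slerp weights a = sin((1−f)δ)/sin δ ≈ 1.332, b = sin(fδ)/sin δ ≈ 0.610.
p = a·p₁ + b·p₂ ≈ (-0.280, 0.942, -0.184); φ = arcsin(p_z) ≈ -10.58°, λ = atan2(p_y, p_x) ≈ 106.55°.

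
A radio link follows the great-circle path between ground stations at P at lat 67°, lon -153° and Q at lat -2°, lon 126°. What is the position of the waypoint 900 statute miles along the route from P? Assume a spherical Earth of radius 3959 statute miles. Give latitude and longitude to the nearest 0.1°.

Convert each endpoint to a unit vector on the sphere (x = cos φ cos λ, y = cos φ sin λ, z = sin φ).
The central angle between the endpoints is δ = arccos(p₁·p₂) ≈ 1.542 rad (88.3°). The total great-circle distance is δ·R ≈ 1.542 × 3959 ≈ 6104 mi, so the target fraction is f = 900/6104 ≈ 0.147.
Interpolate at f ≈ 0.147 with slerp weights a = sin((1−f)δ)/sin δ ≈ 0.968, b = sin(fδ)/sin δ ≈ 0.225.
p = a·p₁ + b·p₂ ≈ (-0.469, 0.011, 0.883); φ = arcsin(p_z) ≈ 62.00°, λ = atan2(p_y, p_x) ≈ 178.70°.

≈ lat 62.0°, lon 178.7°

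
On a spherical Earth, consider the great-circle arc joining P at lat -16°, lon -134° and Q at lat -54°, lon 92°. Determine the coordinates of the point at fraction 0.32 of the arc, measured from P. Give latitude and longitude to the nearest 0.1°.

From cos δ = sin φ₁ sin φ₂ + cos φ₁ cos φ₂ cos Δλ, the central angle is δ ≈ 1.741 rad (99.8°).
Interpolate at f = 0.32 with slerp weights a = sin((1−f)δ)/sin δ ≈ 0.940, b = sin(fδ)/sin δ ≈ 0.537.
p = a·p₁ + b·p₂ ≈ (-0.638, -0.335, -0.693); φ = arcsin(p_z) ≈ -43.87°, λ = atan2(p_y, p_x) ≈ -152.34°.

≈ lat -43.9°, lon -152.3°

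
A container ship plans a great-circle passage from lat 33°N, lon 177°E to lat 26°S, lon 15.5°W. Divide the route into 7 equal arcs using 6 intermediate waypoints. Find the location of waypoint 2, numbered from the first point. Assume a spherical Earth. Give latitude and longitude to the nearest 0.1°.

≈ lat 42.2°N, lon 122.6°W

The haversine formula gives a central angle δ ≈ 2.916 rad (167.1°) between the endpoints.
Interpolate at f = 2/7 with slerp weights a = sin((1−f)δ)/sin δ ≈ 3.898, b = sin(fδ)/sin δ ≈ 3.310.
p = a·p₁ + b·p₂ ≈ (-0.398, -0.624, 0.672); φ = arcsin(p_z) ≈ 42.25°, λ = atan2(p_y, p_x) ≈ -122.57°.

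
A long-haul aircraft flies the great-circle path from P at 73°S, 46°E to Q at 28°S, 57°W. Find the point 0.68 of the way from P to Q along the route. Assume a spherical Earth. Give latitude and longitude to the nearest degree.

The haversine formula gives a central angle δ ≈ 1.169 rad (67.0°) between the endpoints.
Interpolate at f = 0.68 with slerp weights a = sin((1−f)δ)/sin δ ≈ 0.397, b = sin(fδ)/sin δ ≈ 0.776.
p = a·p₁ + b·p₂ ≈ (0.454, -0.491, -0.744); φ = arcsin(p_z) ≈ -48.06°, λ = atan2(p_y, p_x) ≈ -47.26°.

≈ 48°S, 47°W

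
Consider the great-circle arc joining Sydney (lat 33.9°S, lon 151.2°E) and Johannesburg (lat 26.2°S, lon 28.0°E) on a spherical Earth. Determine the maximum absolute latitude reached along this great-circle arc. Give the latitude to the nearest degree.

≈ 51°S

The great circle lies in the plane with unit normal n̂ = (p₁ × p₂)/|p₁ × p₂|.
Here n̂_z ≈ -0.631; the vertex latitude is φ_max = arccos|n̂_z| ≈ 50.8°.
Check via Clairaut: cos φ_max = |cos φ₁| · sin C = cos(33.9°)·sin(130.5°) ≈ 0.631, again giving ≈ 50.8°.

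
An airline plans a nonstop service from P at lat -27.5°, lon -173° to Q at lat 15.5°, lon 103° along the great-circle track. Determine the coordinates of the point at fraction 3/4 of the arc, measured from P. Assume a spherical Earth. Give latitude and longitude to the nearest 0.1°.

≈ lat 4.0°, lon 123.2°

The haversine formula gives a central angle δ ≈ 1.605 rad (92.0°) between the endpoints.
Interpolate at f = 3/4 with slerp weights a = sin((1−f)δ)/sin δ ≈ 0.391, b = sin(fδ)/sin δ ≈ 0.934.
p = a·p₁ + b·p₂ ≈ (-0.546, 0.835, 0.069); φ = arcsin(p_z) ≈ 3.96°, λ = atan2(p_y, p_x) ≈ 123.21°.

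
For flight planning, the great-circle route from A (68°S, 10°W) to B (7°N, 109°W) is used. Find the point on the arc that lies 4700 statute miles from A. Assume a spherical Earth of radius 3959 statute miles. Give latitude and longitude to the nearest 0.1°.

Write both endpoints as unit vectors p₁, p₂ with components (cos φ cos λ, cos φ sin λ, sin φ).
The central angle between the endpoints is δ = arccos(p₁·p₂) ≈ 1.743 rad (99.9°). The total great-circle distance is δ·R ≈ 1.743 × 3959 ≈ 6900 mi, so the target fraction is f = 4700/6900 ≈ 0.681.
Interpolate at f ≈ 0.681 with slerp weights a = sin((1−f)δ)/sin δ ≈ 0.535, b = sin(fδ)/sin δ ≈ 0.941.
p = a·p₁ + b·p₂ ≈ (-0.107, -0.918, -0.382); φ = arcsin(p_z) ≈ -22.44°, λ = atan2(p_y, p_x) ≈ -96.62°.

≈ (22.4°S, 96.6°W)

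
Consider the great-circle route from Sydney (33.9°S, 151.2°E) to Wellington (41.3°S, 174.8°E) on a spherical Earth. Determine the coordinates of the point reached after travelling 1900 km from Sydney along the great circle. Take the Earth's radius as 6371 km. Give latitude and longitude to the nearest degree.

≈ 41°S, 171°E

Write both endpoints as unit vectors p₁, p₂ with components (cos φ cos λ, cos φ sin λ, sin φ).
The central angle between the endpoints is δ = arccos(p₁·p₂) ≈ 0.350 rad (20.0°). The total great-circle distance is δ·R ≈ 0.350 × 6371 ≈ 2227 km, so the target fraction is f = 1900/2227 ≈ 0.853.
Interpolate at f ≈ 0.853 with slerp weights a = sin((1−f)δ)/sin δ ≈ 0.150, b = sin(fδ)/sin δ ≈ 0.858.
p = a·p₁ + b·p₂ ≈ (-0.751, 0.118, -0.650); φ = arcsin(p_z) ≈ -40.53°, λ = atan2(p_y, p_x) ≈ 171.04°.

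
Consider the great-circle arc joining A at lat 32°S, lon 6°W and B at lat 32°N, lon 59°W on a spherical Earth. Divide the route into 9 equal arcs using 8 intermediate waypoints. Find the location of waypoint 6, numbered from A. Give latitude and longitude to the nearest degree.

≈ lat 11°N, lon 40°W

From cos δ = sin φ₁ sin φ₂ + cos φ₁ cos φ₂ cos Δλ, the central angle is δ ≈ 1.418 rad (81.3°).
Interpolate at f = 6/9 with slerp weights a = sin((1−f)δ)/sin δ ≈ 0.461, b = sin(fδ)/sin δ ≈ 0.820.
p = a·p₁ + b·p₂ ≈ (0.747, -0.637, 0.191); φ = arcsin(p_z) ≈ 10.99°, λ = atan2(p_y, p_x) ≈ -40.47°.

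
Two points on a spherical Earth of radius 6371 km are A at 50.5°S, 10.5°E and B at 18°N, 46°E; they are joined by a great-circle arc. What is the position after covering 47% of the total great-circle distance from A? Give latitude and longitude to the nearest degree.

From cos δ = sin φ₁ sin φ₂ + cos φ₁ cos φ₂ cos Δλ, the central angle is δ ≈ 1.314 rad (75.3°).
Interpolate at f = 0.47 with slerp weights a = sin((1−f)δ)/sin δ ≈ 0.663, b = sin(fδ)/sin δ ≈ 0.599.
p = a·p₁ + b·p₂ ≈ (0.810, 0.486, -0.327); φ = arcsin(p_z) ≈ -19.07°, λ = atan2(p_y, p_x) ≈ 30.98°.

≈ 19°S, 31°E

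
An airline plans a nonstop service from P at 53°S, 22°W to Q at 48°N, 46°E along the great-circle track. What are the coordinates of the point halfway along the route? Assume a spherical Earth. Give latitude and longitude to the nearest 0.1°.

Convert each endpoint to a unit vector on the sphere (x = cos φ cos λ, y = cos φ sin λ, z = sin φ).
The central angle between the endpoints is δ = arccos(p₁·p₂) ≈ 2.029 rad (116.3°).
Interpolate at f = 1/2 with slerp weights a = sin((1−f)δ)/sin δ ≈ 0.947, b = sin(fδ)/sin δ ≈ 0.947.
p = a·p₁ + b·p₂ ≈ (0.969, 0.242, -0.053); φ = arcsin(p_z) ≈ -3.01°, λ = atan2(p_y, p_x) ≈ 14.05°.

≈ 3.0°S, 14.0°E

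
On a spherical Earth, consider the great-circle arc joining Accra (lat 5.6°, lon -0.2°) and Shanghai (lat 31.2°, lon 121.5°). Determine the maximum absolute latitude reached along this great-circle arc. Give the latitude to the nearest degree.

≈ 38°

The great circle lies in the plane with unit normal n̂ = (p₁ × p₂)/|p₁ × p₂|.
Here n̂_z ≈ +0.789; the vertex latitude is φ_max = arccos|n̂_z| ≈ 37.9°.
Check via Clairaut: cos φ_max = |cos φ₁| · sin C = cos(5.6°)·sin(52.5°) ≈ 0.789, again giving ≈ 37.9°.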